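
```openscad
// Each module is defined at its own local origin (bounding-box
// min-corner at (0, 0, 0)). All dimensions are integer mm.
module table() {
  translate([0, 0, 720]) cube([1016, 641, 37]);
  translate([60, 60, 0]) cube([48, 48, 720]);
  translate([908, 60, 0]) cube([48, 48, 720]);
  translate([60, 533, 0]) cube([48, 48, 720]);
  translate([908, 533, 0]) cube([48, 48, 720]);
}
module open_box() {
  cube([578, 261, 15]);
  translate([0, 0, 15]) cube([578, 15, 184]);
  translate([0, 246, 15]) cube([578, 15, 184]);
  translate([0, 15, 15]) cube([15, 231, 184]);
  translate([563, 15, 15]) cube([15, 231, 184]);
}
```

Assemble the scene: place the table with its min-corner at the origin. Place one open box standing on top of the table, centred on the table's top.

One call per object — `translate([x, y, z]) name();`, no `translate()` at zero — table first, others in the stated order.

table();
translate([219, 190, 757]) open_box();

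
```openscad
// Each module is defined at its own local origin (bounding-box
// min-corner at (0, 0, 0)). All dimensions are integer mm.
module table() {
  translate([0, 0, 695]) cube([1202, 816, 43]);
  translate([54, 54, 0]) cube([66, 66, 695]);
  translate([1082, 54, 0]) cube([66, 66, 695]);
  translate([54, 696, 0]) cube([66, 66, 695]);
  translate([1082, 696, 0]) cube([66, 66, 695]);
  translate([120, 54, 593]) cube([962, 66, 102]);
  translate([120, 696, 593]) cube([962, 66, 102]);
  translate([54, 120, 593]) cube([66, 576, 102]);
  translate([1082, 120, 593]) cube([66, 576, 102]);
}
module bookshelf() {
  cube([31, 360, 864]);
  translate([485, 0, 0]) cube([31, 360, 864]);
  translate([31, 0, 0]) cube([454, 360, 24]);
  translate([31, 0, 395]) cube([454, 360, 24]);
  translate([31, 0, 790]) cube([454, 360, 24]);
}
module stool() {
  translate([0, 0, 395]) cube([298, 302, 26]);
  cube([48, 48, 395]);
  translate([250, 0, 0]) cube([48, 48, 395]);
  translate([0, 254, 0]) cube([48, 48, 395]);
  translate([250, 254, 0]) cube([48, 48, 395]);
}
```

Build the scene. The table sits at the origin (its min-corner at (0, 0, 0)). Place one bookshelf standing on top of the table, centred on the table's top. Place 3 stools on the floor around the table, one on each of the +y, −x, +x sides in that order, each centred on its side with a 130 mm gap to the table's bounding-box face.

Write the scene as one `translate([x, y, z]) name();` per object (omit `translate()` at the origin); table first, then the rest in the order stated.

table();
translate([343, 228, 738]) bookshelf();
translate([452, 946, 0]) stool();
translate([-428, 257, 0]) stool();
translate([1332, 257, 0]) stool();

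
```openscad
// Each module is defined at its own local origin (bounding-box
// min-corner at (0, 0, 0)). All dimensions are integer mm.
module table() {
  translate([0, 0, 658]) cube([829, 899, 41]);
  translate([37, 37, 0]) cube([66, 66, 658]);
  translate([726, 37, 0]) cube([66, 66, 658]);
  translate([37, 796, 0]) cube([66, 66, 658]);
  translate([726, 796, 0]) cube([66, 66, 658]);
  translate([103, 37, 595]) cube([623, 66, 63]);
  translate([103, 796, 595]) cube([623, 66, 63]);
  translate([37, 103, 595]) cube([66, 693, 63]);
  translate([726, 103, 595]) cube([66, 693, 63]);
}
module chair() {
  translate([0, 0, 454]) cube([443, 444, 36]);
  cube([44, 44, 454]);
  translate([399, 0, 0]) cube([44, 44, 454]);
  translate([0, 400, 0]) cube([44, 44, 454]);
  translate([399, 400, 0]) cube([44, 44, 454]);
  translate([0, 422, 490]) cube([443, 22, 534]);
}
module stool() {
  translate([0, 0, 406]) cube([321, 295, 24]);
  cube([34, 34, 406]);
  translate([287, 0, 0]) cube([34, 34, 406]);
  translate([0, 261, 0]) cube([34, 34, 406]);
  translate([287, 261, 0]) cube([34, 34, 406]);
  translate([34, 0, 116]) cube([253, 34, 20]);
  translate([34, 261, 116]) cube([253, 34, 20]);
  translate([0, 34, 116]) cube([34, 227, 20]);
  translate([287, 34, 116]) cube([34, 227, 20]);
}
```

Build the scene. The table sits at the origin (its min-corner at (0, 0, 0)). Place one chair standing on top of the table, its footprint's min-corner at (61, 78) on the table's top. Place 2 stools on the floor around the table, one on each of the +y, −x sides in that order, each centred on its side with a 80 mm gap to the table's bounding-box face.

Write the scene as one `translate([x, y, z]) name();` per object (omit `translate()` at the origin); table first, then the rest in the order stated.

table();
translate([61, 78, 699]) chair();
translate([254, 979, 0]) stool();
translate([-401, 302, 0]) stool();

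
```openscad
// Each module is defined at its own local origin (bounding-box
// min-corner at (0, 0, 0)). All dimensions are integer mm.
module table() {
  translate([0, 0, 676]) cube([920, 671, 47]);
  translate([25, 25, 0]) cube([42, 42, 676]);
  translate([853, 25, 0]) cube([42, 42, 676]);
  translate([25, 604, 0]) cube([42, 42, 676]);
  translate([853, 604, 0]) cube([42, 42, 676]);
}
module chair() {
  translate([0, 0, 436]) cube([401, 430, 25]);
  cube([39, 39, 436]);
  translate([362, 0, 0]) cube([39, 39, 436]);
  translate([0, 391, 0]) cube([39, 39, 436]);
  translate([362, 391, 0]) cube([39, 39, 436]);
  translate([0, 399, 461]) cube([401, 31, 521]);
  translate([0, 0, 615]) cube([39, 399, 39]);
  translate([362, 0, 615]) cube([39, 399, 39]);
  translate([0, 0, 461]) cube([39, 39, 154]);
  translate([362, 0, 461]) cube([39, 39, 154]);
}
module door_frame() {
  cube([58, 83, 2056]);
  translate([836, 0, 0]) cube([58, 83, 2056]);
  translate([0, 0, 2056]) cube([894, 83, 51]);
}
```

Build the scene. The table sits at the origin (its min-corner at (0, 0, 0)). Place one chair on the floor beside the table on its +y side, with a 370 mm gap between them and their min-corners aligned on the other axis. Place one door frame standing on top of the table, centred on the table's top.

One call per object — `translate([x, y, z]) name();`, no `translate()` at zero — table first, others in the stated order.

table();
translate([0, 1041, 0]) chair();
translate([13, 294, 723]) door_frame();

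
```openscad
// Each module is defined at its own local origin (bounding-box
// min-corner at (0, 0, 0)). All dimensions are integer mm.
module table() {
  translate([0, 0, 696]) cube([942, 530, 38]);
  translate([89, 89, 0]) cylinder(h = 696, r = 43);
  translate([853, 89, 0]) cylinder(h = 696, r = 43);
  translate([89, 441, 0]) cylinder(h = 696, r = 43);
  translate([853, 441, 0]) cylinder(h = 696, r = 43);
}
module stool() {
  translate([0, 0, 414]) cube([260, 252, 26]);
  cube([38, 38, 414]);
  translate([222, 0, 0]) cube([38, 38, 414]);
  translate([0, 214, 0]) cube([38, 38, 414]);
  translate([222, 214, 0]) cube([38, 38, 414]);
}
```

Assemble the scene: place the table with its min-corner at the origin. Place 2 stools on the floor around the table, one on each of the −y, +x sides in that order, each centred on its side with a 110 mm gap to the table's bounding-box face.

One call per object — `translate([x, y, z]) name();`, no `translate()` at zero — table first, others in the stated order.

table();
translate([341, -362, 0]) stool();
translate([1052, 139, 0]) stool();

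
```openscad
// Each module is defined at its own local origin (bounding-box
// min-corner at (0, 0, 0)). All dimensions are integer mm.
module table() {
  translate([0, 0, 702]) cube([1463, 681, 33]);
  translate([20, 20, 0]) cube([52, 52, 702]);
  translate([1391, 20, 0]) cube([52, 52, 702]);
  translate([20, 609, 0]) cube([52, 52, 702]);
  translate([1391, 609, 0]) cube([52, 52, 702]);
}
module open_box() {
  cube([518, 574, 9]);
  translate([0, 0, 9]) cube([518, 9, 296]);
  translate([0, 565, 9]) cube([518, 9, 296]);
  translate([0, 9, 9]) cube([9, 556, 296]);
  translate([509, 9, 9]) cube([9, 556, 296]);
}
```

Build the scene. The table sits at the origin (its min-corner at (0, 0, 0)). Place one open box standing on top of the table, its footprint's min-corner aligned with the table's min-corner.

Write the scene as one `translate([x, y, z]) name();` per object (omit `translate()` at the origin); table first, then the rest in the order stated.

table();
translate([0, 0, 735]) open_box();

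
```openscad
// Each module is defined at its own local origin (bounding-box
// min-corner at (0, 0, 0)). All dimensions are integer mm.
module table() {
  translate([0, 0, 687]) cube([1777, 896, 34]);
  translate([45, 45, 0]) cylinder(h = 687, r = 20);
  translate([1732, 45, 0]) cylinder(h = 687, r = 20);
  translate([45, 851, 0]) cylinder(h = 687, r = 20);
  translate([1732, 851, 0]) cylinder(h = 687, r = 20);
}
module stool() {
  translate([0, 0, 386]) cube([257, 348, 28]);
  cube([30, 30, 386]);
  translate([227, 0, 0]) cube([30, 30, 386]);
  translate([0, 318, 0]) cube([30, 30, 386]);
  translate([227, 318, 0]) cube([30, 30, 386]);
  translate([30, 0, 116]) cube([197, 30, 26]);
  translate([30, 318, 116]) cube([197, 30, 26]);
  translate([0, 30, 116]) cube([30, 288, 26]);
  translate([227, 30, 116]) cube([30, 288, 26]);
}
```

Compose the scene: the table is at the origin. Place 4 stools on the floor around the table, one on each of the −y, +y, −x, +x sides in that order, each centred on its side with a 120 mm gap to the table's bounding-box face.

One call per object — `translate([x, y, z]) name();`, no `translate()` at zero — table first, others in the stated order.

table();
translate([760, -468, 0]) stool();
translate([760, 1016, 0]) stool();
translate([-377, 274, 0]) stool();
translate([1897, 274, 0]) stool();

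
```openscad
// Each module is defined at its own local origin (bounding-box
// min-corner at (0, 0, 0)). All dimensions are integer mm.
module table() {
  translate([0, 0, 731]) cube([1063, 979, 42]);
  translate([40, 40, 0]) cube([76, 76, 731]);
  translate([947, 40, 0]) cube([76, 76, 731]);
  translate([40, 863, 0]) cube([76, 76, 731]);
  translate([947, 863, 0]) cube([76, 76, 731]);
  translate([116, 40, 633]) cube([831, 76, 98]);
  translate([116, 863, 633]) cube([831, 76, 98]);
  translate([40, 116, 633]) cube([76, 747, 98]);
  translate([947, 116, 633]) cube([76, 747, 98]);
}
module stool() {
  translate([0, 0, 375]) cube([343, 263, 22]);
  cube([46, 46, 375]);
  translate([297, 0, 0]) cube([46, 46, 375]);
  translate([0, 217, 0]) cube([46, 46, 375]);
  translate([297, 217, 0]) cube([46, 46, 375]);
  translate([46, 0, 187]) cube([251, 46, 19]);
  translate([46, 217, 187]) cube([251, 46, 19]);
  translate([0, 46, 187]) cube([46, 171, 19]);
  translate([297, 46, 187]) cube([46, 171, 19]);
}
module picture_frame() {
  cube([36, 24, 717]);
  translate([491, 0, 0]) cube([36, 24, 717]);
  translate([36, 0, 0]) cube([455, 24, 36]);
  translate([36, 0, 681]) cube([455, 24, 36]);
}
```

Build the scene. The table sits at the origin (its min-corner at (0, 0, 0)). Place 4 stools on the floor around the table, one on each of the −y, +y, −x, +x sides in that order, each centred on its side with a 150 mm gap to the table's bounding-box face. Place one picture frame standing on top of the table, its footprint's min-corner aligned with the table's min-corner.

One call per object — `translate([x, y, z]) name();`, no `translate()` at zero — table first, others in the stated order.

table();
translate([360, -413, 0]) stool();
translate([360, 1129, 0]) stool();
translate([-493, 358, 0]) stool();
translate([1213, 358, 0]) stool();
translate([0, 0, 773]) picture_frame();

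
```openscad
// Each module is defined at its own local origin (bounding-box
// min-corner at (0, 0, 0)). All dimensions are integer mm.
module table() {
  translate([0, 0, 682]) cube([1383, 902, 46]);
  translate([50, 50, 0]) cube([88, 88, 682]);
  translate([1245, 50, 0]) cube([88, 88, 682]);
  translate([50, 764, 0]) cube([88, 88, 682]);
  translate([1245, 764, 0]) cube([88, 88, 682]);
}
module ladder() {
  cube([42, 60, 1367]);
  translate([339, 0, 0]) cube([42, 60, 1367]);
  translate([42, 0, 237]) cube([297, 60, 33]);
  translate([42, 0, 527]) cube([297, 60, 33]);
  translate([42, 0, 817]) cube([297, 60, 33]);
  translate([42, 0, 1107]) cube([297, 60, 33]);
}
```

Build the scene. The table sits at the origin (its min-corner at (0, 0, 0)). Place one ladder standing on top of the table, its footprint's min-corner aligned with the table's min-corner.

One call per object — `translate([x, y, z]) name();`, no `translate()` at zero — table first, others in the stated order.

table();
translate([0, 0, 728]) ladder();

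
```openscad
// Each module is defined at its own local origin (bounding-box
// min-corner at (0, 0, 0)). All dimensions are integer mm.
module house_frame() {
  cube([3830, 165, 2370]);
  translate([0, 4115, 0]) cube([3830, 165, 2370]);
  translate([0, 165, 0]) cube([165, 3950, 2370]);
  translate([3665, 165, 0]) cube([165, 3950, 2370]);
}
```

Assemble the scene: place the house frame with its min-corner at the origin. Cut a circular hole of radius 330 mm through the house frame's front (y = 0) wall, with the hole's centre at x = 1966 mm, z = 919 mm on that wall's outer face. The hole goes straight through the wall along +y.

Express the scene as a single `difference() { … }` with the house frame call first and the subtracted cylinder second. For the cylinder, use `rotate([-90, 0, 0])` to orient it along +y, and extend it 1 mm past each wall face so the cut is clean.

difference() {
  house_frame();
  translate([1966, -1, 919]) rotate([-90, 0, 0]) cylinder(h = 167, r = 330);
}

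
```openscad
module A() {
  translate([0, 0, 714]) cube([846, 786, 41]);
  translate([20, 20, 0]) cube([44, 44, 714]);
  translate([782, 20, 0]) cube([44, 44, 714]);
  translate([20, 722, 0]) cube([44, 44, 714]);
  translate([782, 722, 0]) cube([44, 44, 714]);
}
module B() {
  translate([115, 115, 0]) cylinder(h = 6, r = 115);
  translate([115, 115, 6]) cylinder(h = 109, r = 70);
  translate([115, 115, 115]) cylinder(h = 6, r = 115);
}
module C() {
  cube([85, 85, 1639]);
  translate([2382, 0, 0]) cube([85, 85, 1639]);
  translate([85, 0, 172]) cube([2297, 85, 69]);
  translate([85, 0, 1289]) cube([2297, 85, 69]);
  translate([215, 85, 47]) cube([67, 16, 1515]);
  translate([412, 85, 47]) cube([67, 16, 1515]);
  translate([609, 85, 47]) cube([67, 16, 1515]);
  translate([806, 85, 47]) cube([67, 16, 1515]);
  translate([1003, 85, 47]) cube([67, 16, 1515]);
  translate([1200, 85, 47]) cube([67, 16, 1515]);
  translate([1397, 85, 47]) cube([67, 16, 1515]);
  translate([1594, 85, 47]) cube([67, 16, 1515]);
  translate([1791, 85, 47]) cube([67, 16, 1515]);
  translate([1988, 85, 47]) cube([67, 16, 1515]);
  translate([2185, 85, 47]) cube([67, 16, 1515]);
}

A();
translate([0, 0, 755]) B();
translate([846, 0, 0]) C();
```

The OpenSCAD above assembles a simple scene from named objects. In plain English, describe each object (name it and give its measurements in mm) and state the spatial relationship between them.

A is a rectangular dining table. The top is 846×786×41 mm with its upper surface at z = 755 mm. It stands on four 44×44 mm square legs, each inset 20 mm from the nearest pair of top edges, running from the floor to the underside of the top.

B is a spool: two coaxial disc flanges of radius 115 mm and thickness 6 mm, joined by a core cylinder of radius 70 mm and height 109 mm. The lower flange rests on z = 0 and the three cylinders share a vertical axis.

C is a fence section. Two 85×85 mm posts, 1639 mm tall, stand on the floor with a clear span of 2297 mm between their inner faces. Two horizontal rails of 85×69 mm section span the gap between the posts with their undersides at z = 172 mm and z = 1289 mm, flush with the posts' −y face. 11 pickets, each 67 mm wide, 16 mm thick and 1515 mm tall, are fixed to the +y face of the rails with their bottoms at z = 47 mm, evenly spaced across the span with equal gaps (rounded down to the nearest mm) at the −x end and between each pair — any rounding remainder accumulates at the +x end.

The spool is on top of the table. The fence section is against the table's +x side, with their −y faces flush.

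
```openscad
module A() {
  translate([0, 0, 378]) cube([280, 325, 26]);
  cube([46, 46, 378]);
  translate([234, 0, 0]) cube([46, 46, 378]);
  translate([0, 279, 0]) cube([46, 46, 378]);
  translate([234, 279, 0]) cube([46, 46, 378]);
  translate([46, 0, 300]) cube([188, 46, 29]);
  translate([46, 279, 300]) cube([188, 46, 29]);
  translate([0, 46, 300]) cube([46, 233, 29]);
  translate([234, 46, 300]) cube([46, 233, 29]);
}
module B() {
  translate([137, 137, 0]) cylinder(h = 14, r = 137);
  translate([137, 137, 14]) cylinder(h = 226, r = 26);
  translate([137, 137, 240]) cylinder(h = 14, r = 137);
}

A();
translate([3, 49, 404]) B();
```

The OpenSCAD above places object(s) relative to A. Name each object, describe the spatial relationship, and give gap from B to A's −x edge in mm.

A is a stool. B is a spool. The spool is on top of the stool. The gap from the spool to the stool's −x edge is 3 mm.

The spool's min-x is at 3; the stool's min-x is 0; gap = 3 mm.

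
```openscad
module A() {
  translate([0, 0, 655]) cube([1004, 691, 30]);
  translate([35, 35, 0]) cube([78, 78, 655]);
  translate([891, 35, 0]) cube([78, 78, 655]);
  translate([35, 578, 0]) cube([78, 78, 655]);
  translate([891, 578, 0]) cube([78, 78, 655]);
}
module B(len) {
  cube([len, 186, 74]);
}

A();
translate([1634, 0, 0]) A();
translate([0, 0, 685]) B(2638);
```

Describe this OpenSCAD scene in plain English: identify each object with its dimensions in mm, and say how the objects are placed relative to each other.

A is a table with a 1004×691 mm rectangular top, 30 mm thick, top surface at z = 685 mm, supported by four 78×78 mm square legs, each inset 35 mm from the nearest pair of top edges, running from the floor.

B is a rectangular beam 2638 mm long (x), 186 mm deep (y), 74 mm thick (z).

The beam spans the tops of two tables placed 630 mm apart, resting at z = 685 mm.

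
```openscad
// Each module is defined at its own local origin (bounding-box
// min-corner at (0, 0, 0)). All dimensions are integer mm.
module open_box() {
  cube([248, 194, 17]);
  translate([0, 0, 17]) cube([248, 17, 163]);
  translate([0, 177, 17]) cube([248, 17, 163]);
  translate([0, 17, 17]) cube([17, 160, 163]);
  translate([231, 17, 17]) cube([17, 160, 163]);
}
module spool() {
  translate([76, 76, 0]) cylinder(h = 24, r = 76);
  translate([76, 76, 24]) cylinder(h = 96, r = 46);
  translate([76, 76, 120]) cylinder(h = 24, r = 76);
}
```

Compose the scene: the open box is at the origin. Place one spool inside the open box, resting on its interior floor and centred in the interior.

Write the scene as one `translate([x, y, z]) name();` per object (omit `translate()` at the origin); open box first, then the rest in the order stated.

open_box();
translate([48, 21, 17]) spool();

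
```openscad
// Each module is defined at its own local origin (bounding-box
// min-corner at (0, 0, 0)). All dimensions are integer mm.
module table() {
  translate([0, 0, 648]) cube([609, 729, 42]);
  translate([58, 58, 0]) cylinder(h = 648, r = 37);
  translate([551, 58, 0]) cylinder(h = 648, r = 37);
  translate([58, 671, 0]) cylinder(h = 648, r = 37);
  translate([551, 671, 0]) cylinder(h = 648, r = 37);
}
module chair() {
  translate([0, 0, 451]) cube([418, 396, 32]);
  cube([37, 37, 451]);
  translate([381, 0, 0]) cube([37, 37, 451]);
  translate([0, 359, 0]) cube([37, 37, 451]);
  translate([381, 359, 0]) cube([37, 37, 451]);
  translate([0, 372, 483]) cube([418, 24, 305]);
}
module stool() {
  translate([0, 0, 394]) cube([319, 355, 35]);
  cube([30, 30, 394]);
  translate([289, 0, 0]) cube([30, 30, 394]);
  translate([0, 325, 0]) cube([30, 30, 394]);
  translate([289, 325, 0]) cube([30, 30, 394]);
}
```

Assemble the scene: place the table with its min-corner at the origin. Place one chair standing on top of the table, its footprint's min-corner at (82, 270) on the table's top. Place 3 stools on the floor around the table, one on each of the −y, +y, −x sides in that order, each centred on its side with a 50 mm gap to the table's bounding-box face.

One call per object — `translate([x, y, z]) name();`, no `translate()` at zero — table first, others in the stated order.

table();
translate([82, 270, 690]) chair();
translate([145, -405, 0]) stool();
translate([145, 779, 0]) stool();
translate([-369, 187, 0]) stool();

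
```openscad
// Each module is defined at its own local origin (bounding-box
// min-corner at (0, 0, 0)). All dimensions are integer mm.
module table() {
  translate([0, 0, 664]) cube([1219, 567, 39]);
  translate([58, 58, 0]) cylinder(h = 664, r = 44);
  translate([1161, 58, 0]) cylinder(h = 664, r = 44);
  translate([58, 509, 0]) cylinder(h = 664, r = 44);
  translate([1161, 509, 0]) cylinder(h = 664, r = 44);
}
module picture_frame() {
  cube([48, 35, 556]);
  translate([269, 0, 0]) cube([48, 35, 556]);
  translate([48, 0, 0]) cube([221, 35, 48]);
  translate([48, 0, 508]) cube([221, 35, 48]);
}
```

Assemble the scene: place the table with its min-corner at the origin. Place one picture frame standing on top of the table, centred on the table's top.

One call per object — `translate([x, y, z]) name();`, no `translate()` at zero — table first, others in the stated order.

table();
translate([451, 266, 703]) picture_frame();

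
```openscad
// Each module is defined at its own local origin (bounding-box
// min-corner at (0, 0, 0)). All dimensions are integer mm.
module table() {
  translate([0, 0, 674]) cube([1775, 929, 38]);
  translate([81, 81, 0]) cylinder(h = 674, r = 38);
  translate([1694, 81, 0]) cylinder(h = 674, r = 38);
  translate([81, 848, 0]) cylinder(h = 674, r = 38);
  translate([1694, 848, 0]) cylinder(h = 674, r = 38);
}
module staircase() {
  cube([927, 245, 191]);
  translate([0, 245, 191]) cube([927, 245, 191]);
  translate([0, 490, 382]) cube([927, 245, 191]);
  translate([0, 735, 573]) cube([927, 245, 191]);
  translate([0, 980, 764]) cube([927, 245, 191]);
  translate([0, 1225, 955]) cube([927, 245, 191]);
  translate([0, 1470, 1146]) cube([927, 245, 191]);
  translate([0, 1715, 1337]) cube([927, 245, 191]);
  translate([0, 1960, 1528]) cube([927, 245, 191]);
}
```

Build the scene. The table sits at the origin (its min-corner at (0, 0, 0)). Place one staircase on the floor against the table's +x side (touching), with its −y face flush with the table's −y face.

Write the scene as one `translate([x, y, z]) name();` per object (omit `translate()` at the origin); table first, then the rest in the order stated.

table();
translate([1775, 0, 0]) staircase();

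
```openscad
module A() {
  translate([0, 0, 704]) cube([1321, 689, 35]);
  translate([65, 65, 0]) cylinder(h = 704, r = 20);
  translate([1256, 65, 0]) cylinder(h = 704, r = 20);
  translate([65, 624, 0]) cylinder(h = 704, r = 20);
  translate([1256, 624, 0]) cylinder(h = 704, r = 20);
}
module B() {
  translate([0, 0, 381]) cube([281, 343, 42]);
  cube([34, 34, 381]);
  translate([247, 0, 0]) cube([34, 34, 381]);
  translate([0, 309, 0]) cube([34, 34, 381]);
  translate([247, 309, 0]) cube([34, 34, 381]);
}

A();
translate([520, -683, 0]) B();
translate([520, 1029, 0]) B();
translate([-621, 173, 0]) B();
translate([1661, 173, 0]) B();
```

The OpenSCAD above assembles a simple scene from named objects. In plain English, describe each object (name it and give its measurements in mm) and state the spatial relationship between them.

A is a table with a 1321×689 mm rectangular top, 35 mm thick, top surface at z = 739 mm, supported by four round legs of 40 mm diameter, each leg's bounding box inset 45 mm from the nearest pair of top edges, running from the floor.

B is a four-legged stool. The seat is 281×343 mm, 42 mm thick, top at z = 423 mm. It stands on four square legs, each 34×34 mm in cross-section, from z = 0 to the seat underside, each flush with a corner of the seat.

Four stools sit around the table at the −y, +y, −x, +x sides.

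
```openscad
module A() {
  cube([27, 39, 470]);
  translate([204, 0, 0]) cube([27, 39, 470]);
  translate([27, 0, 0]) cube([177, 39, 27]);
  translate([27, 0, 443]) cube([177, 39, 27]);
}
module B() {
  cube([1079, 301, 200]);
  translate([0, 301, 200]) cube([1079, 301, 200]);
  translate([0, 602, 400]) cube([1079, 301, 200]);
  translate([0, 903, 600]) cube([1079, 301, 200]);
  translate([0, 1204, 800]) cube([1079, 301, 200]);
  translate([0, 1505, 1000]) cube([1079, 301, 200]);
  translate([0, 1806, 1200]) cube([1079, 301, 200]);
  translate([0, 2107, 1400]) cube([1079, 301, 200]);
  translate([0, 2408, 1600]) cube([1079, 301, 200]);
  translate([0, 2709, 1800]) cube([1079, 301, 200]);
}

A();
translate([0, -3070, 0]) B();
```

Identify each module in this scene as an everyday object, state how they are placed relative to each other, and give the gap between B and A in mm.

A is a picture frame. B is a staircase. The staircase is on the floor beside the picture frame on its −y side. The gap between the staircase and the picture frame is 60 mm.

The staircase's nearest face is 60 mm from the picture frame's −y face.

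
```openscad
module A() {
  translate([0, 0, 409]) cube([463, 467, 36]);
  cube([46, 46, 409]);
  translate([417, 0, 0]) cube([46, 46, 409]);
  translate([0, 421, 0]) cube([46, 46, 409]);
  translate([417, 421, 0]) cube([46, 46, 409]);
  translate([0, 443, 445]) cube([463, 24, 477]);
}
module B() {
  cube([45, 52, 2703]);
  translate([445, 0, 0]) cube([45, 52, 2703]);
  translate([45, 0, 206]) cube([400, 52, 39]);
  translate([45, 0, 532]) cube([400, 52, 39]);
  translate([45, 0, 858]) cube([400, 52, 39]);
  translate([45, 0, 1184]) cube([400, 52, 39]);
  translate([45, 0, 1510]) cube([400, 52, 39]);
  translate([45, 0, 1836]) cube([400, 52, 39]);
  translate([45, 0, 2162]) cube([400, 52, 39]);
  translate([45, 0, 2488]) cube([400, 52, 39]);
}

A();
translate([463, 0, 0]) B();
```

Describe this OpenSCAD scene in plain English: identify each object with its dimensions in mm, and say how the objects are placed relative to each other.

A is a chair: 463×467 mm seat, 36 mm thick, top at z = 445 mm, on four 46 mm square corner legs flush with the seat edges. A 24 mm thick backrest slab spans the full seat width, extending 477 mm above the seat top, its back face flush with the seat's +y edge.

B is a straight ladder. Two 45×52 mm vertical rails, 2703 mm tall, stand 490 mm apart (outside-to-outside) with their front faces coplanar on the −y side. 8 rungs, each 52 mm deep and 39 mm tall, span between the inner faces of the rails, front faces flush with the rails. The lowest rung's underside is at z = 206 mm and rungs are spaced 326 mm apart (underside to underside).

The ladder is against the chair's +x side, with their −y faces flush.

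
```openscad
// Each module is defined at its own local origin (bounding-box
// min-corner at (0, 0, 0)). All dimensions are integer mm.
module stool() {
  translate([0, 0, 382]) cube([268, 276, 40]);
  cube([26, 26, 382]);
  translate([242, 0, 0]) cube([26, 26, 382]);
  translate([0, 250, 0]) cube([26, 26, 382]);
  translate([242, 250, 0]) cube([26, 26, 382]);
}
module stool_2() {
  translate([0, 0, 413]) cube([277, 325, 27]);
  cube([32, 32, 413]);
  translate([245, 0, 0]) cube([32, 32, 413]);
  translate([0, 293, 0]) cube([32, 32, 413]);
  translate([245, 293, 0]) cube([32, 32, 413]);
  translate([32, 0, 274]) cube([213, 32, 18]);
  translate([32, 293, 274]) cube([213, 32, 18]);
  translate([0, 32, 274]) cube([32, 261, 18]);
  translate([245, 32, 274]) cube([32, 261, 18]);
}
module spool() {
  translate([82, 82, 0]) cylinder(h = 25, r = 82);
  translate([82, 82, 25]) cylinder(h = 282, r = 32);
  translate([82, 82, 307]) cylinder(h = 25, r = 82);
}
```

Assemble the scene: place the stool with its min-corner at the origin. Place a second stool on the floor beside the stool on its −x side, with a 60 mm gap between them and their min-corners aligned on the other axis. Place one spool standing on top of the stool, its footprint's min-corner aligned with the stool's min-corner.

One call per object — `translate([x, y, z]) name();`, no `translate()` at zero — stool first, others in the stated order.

stool();
translate([-337, 0, 0]) stool_2();
translate([0, 0, 422]) spool();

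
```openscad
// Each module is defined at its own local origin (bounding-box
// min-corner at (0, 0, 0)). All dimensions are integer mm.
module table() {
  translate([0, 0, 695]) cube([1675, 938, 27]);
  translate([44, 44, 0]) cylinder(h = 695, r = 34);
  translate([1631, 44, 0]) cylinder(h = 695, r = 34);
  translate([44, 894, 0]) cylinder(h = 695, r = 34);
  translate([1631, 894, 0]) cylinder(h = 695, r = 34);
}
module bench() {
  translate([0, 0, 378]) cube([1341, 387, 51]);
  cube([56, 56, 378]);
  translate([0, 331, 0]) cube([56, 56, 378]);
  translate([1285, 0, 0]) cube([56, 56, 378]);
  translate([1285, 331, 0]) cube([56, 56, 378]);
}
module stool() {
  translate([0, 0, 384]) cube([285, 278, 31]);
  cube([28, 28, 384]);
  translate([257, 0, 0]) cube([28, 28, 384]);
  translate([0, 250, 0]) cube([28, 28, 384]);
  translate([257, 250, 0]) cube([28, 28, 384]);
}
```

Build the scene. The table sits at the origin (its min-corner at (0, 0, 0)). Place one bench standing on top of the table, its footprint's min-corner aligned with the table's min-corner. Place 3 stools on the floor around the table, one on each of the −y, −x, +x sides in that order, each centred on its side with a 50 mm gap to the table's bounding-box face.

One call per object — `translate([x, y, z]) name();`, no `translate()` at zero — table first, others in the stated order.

table();
translate([0, 0, 722]) bench();
translate([695, -328, 0]) stool();
translate([-335, 330, 0]) stool();
translate([1725, 330, 0]) stool();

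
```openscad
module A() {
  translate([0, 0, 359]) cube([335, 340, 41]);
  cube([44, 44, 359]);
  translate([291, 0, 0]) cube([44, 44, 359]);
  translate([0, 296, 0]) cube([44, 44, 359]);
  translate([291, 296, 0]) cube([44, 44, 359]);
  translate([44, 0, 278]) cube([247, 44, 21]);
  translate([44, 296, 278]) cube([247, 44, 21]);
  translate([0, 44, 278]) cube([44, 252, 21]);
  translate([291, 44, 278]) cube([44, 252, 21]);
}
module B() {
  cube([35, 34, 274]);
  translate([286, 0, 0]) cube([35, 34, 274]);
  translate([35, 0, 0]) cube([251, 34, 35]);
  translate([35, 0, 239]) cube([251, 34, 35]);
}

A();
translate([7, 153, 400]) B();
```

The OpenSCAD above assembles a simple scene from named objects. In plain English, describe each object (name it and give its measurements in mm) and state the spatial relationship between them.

A is a four-legged stool. The seat is a 335×340×41 mm slab whose top surface is at z = 400 mm; four square legs, each 44×44 mm in cross-section, run from the floor (z = 0) to the underside of the seat, each flush with a corner of the seat. Four stretchers, 44 mm wide and 21 mm tall, connect adjacent legs with their undersides at z = 278 mm, each running between the inner faces of the legs it joins and aligned with the legs' outer faces on the other axis.

B is a picture frame with a 251×204 mm rectangular opening (x by z) and a uniform 35 mm border on every side. Frame depth is 34 mm along y. It is built from two vertical stiles running the full outside height and two horizontal rails spanning the gap between the stiles.

The picture frame is on top of the stool, centred.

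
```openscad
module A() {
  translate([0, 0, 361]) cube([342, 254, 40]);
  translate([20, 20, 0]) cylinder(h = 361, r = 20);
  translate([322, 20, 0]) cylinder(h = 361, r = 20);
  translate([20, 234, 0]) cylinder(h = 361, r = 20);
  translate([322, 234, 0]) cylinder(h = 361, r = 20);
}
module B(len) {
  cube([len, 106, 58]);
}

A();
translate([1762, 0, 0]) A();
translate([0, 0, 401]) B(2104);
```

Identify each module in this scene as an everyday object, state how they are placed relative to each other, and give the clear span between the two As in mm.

Second stool starts at x = 1762; first ends at x = 342; clear span = 1762 − 342 = 1420 mm.

A is a stool. B is a beam. A beam spans the tops of two stools. The clear span between the two stools is 1420 mm.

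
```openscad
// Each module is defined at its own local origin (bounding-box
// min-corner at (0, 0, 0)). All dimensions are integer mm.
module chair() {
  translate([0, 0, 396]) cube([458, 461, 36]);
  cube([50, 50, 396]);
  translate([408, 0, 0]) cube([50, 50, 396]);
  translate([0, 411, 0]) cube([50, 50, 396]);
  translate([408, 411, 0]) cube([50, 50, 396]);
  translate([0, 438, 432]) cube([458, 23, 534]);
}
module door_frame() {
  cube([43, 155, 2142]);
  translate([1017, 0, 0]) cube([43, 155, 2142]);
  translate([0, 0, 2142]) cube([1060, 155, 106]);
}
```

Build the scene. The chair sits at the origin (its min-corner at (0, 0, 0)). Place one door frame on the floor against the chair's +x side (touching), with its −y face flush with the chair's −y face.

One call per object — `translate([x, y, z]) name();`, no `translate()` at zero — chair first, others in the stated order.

chair();
translate([458, 0, 0]) door_frame();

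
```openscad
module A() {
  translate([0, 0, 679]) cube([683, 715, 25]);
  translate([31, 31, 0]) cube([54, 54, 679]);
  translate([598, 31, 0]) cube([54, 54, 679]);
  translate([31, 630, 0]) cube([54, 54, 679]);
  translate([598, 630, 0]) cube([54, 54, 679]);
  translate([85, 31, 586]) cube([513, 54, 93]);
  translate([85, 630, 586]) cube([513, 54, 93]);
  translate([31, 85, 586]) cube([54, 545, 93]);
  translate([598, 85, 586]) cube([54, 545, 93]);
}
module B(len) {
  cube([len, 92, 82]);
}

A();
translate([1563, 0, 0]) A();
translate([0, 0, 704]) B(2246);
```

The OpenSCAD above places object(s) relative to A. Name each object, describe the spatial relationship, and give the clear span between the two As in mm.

A is a table. B is a beam. A beam spans the tops of two tables. The clear span between the two tables is 880 mm.

Second table starts at x = 1563; first ends at x = 683; clear span = 1563 − 683 = 880 mm.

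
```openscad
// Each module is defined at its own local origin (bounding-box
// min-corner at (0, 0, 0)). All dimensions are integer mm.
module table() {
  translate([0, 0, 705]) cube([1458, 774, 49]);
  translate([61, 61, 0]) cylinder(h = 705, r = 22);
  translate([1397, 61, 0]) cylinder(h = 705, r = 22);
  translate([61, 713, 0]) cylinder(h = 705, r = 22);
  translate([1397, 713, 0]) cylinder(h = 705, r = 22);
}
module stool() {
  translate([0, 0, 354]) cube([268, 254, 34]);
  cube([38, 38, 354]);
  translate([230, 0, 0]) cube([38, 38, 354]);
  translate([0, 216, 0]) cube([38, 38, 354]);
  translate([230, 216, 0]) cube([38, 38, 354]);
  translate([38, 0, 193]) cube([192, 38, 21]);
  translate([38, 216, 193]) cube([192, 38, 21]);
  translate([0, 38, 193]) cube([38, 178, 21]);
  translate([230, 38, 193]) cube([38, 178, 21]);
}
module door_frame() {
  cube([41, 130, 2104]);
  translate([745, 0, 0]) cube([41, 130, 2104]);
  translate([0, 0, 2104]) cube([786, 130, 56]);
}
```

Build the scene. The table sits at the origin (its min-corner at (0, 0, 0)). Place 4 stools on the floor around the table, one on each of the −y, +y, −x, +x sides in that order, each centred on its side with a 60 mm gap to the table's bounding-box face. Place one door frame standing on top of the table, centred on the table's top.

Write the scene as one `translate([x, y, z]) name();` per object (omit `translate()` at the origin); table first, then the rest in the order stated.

table();
translate([595, -314, 0]) stool();
translate([595, 834, 0]) stool();
translate([-328, 260, 0]) stool();
translate([1518, 260, 0]) stool();
translate([336, 322, 754]) door_frame();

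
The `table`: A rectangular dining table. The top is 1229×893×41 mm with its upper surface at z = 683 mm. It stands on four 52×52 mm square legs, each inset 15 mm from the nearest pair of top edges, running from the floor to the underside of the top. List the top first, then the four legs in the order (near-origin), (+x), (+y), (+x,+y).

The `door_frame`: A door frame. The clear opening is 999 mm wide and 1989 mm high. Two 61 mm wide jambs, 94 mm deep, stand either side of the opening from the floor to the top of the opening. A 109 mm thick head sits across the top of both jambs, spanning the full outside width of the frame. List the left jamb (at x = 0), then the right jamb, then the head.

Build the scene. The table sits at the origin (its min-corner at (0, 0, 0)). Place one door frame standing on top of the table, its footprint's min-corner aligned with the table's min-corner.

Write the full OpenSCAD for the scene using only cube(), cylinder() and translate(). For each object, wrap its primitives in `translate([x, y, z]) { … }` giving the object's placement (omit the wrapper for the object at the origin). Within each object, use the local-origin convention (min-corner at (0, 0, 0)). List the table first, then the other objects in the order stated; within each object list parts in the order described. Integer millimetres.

translate([0, 0, 642]) cube([1229, 893, 41]);
translate([15, 15, 0]) cube([52, 52, 642]);
translate([1162, 15, 0]) cube([52, 52, 642]);
translate([15, 826, 0]) cube([52, 52, 642]);
translate([1162, 826, 0]) cube([52, 52, 642]);
translate([0, 0, 683]) {
  cube([61, 94, 1989]);
  translate([1060, 0, 0]) cube([61, 94, 1989]);
  translate([0, 0, 1989]) cube([1121, 94, 109]);
}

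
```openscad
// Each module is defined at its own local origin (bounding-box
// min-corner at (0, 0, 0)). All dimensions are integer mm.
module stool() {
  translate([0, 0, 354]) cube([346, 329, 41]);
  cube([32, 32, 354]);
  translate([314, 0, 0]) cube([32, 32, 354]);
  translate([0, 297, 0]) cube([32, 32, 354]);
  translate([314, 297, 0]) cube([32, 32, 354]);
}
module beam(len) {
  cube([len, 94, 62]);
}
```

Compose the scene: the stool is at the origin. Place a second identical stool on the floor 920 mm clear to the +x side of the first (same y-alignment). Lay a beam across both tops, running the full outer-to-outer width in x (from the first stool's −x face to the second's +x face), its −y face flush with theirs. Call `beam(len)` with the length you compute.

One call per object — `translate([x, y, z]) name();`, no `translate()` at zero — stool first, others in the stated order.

stool();
translate([1266, 0, 0]) stool();
translate([0, 0, 395]) beam(1612);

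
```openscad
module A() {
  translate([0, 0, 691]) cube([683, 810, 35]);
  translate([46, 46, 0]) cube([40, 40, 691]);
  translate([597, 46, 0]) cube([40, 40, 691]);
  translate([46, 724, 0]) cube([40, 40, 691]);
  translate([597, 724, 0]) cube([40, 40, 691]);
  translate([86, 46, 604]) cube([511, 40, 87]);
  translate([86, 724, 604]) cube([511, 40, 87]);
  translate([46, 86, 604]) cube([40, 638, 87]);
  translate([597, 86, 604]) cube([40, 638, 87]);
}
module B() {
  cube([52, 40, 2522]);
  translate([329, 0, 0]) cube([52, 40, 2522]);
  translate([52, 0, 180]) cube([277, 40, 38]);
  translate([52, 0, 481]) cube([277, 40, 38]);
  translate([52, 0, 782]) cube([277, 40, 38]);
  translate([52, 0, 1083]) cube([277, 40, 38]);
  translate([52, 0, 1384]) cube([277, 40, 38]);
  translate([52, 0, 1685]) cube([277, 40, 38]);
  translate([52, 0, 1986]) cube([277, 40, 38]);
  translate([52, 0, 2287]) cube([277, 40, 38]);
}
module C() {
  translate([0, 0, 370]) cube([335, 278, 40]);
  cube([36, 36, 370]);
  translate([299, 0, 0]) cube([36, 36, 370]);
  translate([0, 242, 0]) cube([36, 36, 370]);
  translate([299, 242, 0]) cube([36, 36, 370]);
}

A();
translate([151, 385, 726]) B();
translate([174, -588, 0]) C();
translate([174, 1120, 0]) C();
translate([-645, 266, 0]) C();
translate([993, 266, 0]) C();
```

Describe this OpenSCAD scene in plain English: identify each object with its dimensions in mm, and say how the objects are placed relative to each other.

A is a table with a 683×810 mm rectangular top, 35 mm thick, top surface at z = 726 mm, supported by four 40×40 mm square legs, each inset 46 mm from the nearest pair of top edges, running from the floor. Four apron rails, 40 mm thick and 87 mm tall, run between adjacent legs with their top edges flush with the underside of the top and their outer faces flush with the legs' outer faces.

B is a straight ladder. Two 52×40 mm vertical rails, 2522 mm tall, stand 381 mm apart (outside-to-outside) with their front faces coplanar on the −y side. 8 rungs, each 40 mm deep and 38 mm tall, span between the inner faces of the rails, front faces flush with the rails. The lowest rung's underside is at z = 180 mm and rungs are spaced 301 mm apart (underside to underside).

C is a four-legged stool. The seat is a 335×278×40 mm slab whose top surface is at z = 410 mm; four square legs, each 36×36 mm in cross-section, run from the floor (z = 0) to the underside of the seat, each flush with a corner of the seat.

The ladder is on top of the table, centred. Four stools sit around the table at the −y, +y, −x, +x sides.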